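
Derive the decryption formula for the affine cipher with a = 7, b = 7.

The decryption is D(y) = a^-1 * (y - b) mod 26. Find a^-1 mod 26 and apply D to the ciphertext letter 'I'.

Step 1: Find a^-1, the modular inverse of 7 mod 26.
Step 2: We need 7 * a^-1 = 1 (mod 26).
Step 3: 7 * 15 = 105 = 4 * 26 + 1, so a^-1 = 15.
Step 4: D(y) = 15(y - 7) mod 26.
Step 5: Apply to 'I' (y = 8): D(8) = 15 * (8 - 7) mod 26 = 15 * 1 mod 26 = 15 -> 'P'.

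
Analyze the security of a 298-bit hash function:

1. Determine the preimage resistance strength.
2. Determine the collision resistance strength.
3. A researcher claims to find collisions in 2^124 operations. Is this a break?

Step 1: Preimage resistance requires brute-force of 2^298 operations.
Step 2: Collision resistance (birthday bound) = 2^(298/2) = 2^149.
Step 3: The claimed attack costs 2^124 operations.
Step 4: Since 2^124 < 2^149, the claimed attack beats the generic birthday bound, so collision resistance is broken.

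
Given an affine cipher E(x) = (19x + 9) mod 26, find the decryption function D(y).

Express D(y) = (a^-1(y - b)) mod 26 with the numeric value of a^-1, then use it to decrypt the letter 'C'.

Step 1: Find a^-1, the modular inverse of 19 mod 26.
Step 2: We need 19 * a^-1 = 1 (mod 26).
Step 3: 19 * 11 = 209 = 8 * 26 + 1, so a^-1 = 11.
Step 4: D(y) = 11(y - 9) mod 26.
Step 5: Apply to 'C' (y = 2): D(2) = 11 * (2 - 9) mod 26 = 11 * -7 mod 26 = 1 -> 'B'.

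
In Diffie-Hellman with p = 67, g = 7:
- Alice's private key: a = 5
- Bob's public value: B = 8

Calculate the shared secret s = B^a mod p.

Step 1: s = B^a mod p = 8^5 mod 67.
  8^1 mod 67 = 8
  8^2 mod 67 = (8 * 8) mod 67 = 64
  8^3 mod 67 = (64 * 8) mod 67 = 43
  8^4 mod 67 = (43 * 8) mod 67 = 9
  8^5 mod 67 = (9 * 8) mod 67 = 5
Result: shared secret = 5.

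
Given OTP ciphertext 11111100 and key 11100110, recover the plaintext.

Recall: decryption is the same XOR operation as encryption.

Step 1: XOR ciphertext with key:
  Ciphertext: 11111100
  Key:        11100110
  XOR:        00011010
Step 2: Plaintext = 00011010 = 26 in decimal.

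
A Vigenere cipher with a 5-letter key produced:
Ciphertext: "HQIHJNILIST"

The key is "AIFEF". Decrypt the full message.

Step 1: Key 'AIFEF' has length 5. Extended key: AIFEFAIFEFA
Step 2: Decrypt each position:
  H(7) - A(0) = 7 = H
  Q(16) - I(8) = 8 = I
  I(8) - F(5) = 3 = D
  H(7) - E(4) = 3 = D
  J(9) - F(5) = 4 = E
  N(13) - A(0) = 13 = N
  I(8) - I(8) = 0 = A
  L(11) - F(5) = 6 = G
  I(8) - E(4) = 4 = E
  S(18) - F(5) = 13 = N
  T(19) - A(0) = 19 = T
Plaintext: HIDDENAGENT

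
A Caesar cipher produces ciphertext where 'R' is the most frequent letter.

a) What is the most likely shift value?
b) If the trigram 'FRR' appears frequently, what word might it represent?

Step 1: In English, 'E' is the most frequent letter (12.7%).
Step 2: The most frequent ciphertext letter is 'R' (position 17).
Step 3: Shift = (17 - 4) mod 26 = 13.
Step 4: Decrypt 'FRR' by shifting back 13:
  F -> S
  R -> E
  R -> E
Step 5: 'FRR' decrypts to 'SEE'.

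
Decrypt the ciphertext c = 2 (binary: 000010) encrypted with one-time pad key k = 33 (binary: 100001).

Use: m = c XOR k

Step 1: XOR ciphertext with key:
  Ciphertext: 000010
  Key:        100001
  XOR:        100011
Step 2: Plaintext = 100011 = 35 in decimal.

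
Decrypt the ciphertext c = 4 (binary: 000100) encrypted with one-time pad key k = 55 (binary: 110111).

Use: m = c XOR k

Step 1: XOR ciphertext with key:
  Ciphertext: 000100
  Key:        110111
  XOR:        110011
Step 2: Plaintext = 110011 = 51 in decimal.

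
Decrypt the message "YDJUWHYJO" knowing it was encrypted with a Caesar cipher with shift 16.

Step 1: Reverse the shift by subtracting 16 from each letter position.
  Y (position 24) -> position (24-16) mod 26 = 8 -> I
  D (position 3) -> position (3-16) mod 26 = 13 -> N
  J (position 9) -> position (9-16) mod 26 = 19 -> T
  U (position 20) -> position (20-16) mod 26 = 4 -> E
  W (position 22) -> position (22-16) mod 26 = 6 -> G
  H (position 7) -> position (7-16) mod 26 = 17 -> R
  Y (position 24) -> position (24-16) mod 26 = 8 -> I
  J (position 9) -> position (9-16) mod 26 = 19 -> T
  O (position 14) -> position (14-16) mod 26 = 24 -> Y
Decrypted message: INTEGRITY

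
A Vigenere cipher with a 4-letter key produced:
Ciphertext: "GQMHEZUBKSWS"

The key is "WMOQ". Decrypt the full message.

Step 1: Key 'WMOQ' has length 4. Extended key: WMOQWMOQWMOQ
Step 2: Decrypt each position:
  G(6) - W(22) = 10 = K
  Q(16) - M(12) = 4 = E
  M(12) - O(14) = 24 = Y
  H(7) - Q(16) = 17 = R
  E(4) - W(22) = 8 = I
  Z(25) - M(12) = 13 = N
  U(20) - O(14) = 6 = G
  B(1) - Q(16) = 11 = L
  K(10) - W(22) = 14 = O
  S(18) - M(12) = 6 = G
  W(22) - O(14) = 8 = I
  S(18) - Q(16) = 2 = C
Plaintext: KEYRINGLOGIC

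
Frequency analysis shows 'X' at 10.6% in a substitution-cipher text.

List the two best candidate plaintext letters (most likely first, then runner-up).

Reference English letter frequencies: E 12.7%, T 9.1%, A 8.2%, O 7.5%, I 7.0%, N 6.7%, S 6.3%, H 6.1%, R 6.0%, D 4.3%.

Step 1: Observed frequency of 'X' is 10.6%.
Step 2: Compute distances to each reference frequency and sort:
  T (9.1%): difference = 1.5% <-- BEST
  E (12.7%): difference = 2.1% <-- RUNNER-UP
  A (8.2%): difference = 2.4%
  O (7.5%): difference = 3.1%
  I (7.0%): difference = 3.6%
Step 3: Most likely is 'T' (9.1%, diff 1.5%); second most likely is 'E' (12.7%, diff 2.1%).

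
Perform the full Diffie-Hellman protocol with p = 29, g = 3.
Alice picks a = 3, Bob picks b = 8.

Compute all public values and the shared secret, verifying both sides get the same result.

Step 1: A = g^a mod p = 3^3 mod 29 = 27.
Step 2: B = g^b mod p = 3^8 mod 29 = 7.
Step 3: Alice computes s = B^a mod p = 7^3 mod 29 = 24.
Step 4: Bob computes s = A^b mod p = 27^8 mod 29 = 24.
Both sides agree: shared secret = 24.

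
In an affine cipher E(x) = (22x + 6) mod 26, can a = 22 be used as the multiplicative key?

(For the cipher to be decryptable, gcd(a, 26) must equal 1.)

Step 1: Compute gcd(22, 26).
Step 2: gcd(22, 26) = 2.
Since gcd = 2 != 1, 22 shares a common factor with 26, so it cannot be used.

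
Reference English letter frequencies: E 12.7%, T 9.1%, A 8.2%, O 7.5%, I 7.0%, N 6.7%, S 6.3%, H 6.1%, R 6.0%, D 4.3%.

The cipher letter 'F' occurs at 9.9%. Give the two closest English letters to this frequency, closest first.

Step 1: Observed frequency of 'F' is 9.9%.
Step 2: Compute distances to each reference frequency and sort:
  T (9.1%): difference = 0.8% <-- BEST
  A (8.2%): difference = 1.7% <-- RUNNER-UP
  O (7.5%): difference = 2.4%
  E (12.7%): difference = 2.8%
  I (7.0%): difference = 2.9%
Step 3: Most likely is 'T' (9.1%, diff 0.8%); second most likely is 'A' (8.2%, diff 1.7%).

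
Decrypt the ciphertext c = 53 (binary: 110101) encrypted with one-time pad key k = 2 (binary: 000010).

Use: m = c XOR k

Step 1: XOR ciphertext with key:
  Ciphertext: 110101
  Key:        000010
  XOR:        110111
Step 2: Plaintext = 110111 = 55 in decimal.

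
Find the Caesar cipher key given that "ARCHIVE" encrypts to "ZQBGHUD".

Step 1: Compare first letters: A (position 0) -> Z (position 25).
Step 2: Shift = (25 - 0) mod 26 = 25.
The shift value is 25.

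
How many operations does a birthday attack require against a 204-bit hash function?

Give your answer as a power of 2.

Step 1: The birthday paradox gives collision probability ~50% after sqrt(2^n) = 2^(n/2) hashes.
Step 2: For 204-bit output: 2^(204/2) = 2^102.
Step 3: Approximately 2^102 hash computations needed.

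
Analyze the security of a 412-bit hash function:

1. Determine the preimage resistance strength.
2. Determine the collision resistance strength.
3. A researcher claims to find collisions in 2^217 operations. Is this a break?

Step 1: Preimage resistance requires brute-force of 2^412 operations.
Step 2: Collision resistance (birthday bound) = 2^(412/2) = 2^206.
Step 3: The claimed attack costs 2^217 operations.
Step 4: Since 2^217 >= 2^206, the claimed attack is no faster than the generic birthday attack, so this does not break collision resistance.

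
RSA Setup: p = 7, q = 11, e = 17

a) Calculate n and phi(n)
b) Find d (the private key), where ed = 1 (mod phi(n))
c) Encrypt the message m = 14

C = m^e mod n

Step 1: n = 7 * 11 = 77.
Step 2: phi(n) = (7-1)(11-1) = 6 * 10 = 60.
Step 3: Find d = 17^(-1) mod 60 = 53.
  Verify: 17 * 53 = 901 = 1 (mod 60).
Step 4: C = 14^17 mod 77 = 42.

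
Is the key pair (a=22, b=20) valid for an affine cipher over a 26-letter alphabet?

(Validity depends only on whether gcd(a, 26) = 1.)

Step 1: Compute gcd(22, 26).
Step 2: gcd(22, 26) = 2.
Since gcd = 2 != 1, 22 shares a common factor with 26, so it cannot be used.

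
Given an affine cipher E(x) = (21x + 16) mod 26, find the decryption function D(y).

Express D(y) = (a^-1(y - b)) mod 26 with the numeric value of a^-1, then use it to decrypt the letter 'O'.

Step 1: Find a^-1, the modular inverse of 21 mod 26.
Step 2: We need 21 * a^-1 = 1 (mod 26).
Step 3: 21 * 5 = 105 = 4 * 26 + 1, so a^-1 = 5.
Step 4: D(y) = 5(y - 16) mod 26.
Step 5: Apply to 'O' (y = 14): D(14) = 5 * (14 - 16) mod 26 = 5 * -2 mod 26 = 16 -> 'Q'.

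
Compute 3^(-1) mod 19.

Step 1: We need x such that 3 * x = 1 (mod 19).
Step 2: Using the extended Euclidean algorithm or trial:
  3 * 13 = 39 = 2 * 19 + 1.
Step 3: Since 39 mod 19 = 1, the inverse is x = 13.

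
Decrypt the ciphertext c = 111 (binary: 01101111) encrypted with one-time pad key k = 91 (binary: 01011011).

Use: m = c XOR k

Step 1: XOR ciphertext with key:
  Ciphertext: 01101111
  Key:        01011011
  XOR:        00110100
Step 2: Plaintext = 00110100 = 52 in decimal.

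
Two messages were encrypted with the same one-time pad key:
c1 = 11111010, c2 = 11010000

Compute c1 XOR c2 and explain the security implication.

Step 1: c1 XOR c2 = (m1 XOR k) XOR (m2 XOR k).
Step 2: By XOR associativity/commutativity: = m1 XOR m2 XOR k XOR k = m1 XOR m2.
Step 3: 11111010 XOR 11010000 = 00101010 = 42.
Step 4: The key cancels out! An attacker learns m1 XOR m2 = 42, revealing the relationship between plaintexts.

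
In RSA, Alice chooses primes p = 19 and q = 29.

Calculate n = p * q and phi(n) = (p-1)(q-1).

Step 1: n = p * q = 19 * 29 = 551.
Step 2: phi(n) = (p-1)(q-1) = 18 * 28 = 504.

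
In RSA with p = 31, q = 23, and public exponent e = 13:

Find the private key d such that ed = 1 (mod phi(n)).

Step 1: n = 31 * 23 = 713.
Step 2: phi(n) = 30 * 22 = 660.
Step 3: Find d such that 13 * d = 1 (mod 660).
Step 4: d = 13^(-1) mod 660 = 457.
Verification: 13 * 457 = 5941 = 9 * 660 + 1.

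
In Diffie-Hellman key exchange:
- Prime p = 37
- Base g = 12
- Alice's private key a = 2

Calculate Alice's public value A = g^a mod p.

Step 1: A = g^a mod p = 12^2 mod 37.
  12^1 mod 37 = 12
  12^2 mod 37 = (12 * 12) mod 37 = 33
Result: A = 33.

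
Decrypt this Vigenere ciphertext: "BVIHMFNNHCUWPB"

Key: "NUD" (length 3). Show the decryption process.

Step 1: Key 'NUD' has length 3. Extended key: NUDNUDNUDNUDNU
Step 2: Decrypt each position:
  B(1) - N(13) = 14 = O
  V(21) - U(20) = 1 = B
  I(8) - D(3) = 5 = F
  H(7) - N(13) = 20 = U
  M(12) - U(20) = 18 = S
  F(5) - D(3) = 2 = C
  N(13) - N(13) = 0 = A
  N(13) - U(20) = 19 = T
  H(7) - D(3) = 4 = E
  C(2) - N(13) = 15 = P
  U(20) - U(20) = 0 = A
  W(22) - D(3) = 19 = T
  P(15) - N(13) = 2 = C
  B(1) - U(20) = 7 = H
Plaintext: OBFUSCATEPATCH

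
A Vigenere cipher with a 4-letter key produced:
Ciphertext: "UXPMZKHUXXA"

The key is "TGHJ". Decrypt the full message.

Step 1: Key 'TGHJ' has length 4. Extended key: TGHJTGHJTGH
Step 2: Decrypt each position:
  U(20) - T(19) = 1 = B
  X(23) - G(6) = 17 = R
  P(15) - H(7) = 8 = I
  M(12) - J(9) = 3 = D
  Z(25) - T(19) = 6 = G
  K(10) - G(6) = 4 = E
  H(7) - H(7) = 0 = A
  U(20) - J(9) = 11 = L
  X(23) - T(19) = 4 = E
  X(23) - G(6) = 17 = R
  A(0) - H(7) = 19 = T
Plaintext: BRIDGEALERT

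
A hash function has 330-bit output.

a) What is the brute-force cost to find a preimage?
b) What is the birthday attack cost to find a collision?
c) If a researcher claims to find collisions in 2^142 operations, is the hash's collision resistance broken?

Step 1: Preimage resistance requires brute-force of 2^330 operations.
Step 2: Collision resistance (birthday bound) = 2^(330/2) = 2^165.
Step 3: The claimed attack costs 2^142 operations.
Step 4: Since 2^142 < 2^165, the claimed attack beats the generic birthday bound, so collision resistance is broken.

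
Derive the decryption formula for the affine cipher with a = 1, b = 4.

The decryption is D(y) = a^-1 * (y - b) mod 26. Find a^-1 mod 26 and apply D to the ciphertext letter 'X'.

Step 1: Find a^-1, the modular inverse of 1 mod 26.
Step 2: We need 1 * a^-1 = 1 (mod 26).
Step 3: 1 * 1 = 1 = 0 * 26 + 1, so a^-1 = 1.
Step 4: D(y) = 1(y - 4) mod 26.
Step 5: Apply to 'X' (y = 23): D(23) = 1 * (23 - 4) mod 26 = 1 * 19 mod 26 = 19 -> 'T'.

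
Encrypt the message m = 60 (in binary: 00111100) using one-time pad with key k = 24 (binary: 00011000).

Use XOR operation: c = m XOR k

Step 1: Write out the XOR operation bit by bit:
  Message: 00111100
  Key:     00011000
  XOR:     00100100
Step 2: Convert to decimal: 00100100 = 36.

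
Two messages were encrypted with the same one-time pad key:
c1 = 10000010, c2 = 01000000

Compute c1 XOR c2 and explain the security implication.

Step 1: c1 XOR c2 = (m1 XOR k) XOR (m2 XOR k).
Step 2: By XOR associativity/commutativity: = m1 XOR m2 XOR k XOR k = m1 XOR m2.
Step 3: 10000010 XOR 01000000 = 11000010 = 194.
Step 4: The key cancels out! An attacker learns m1 XOR m2 = 194, revealing the relationship between plaintexts.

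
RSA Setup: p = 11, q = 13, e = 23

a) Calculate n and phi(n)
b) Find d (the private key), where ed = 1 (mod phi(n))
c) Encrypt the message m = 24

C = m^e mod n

Step 1: n = 11 * 13 = 143.
Step 2: phi(n) = (11-1)(13-1) = 10 * 12 = 120.
Step 3: Find d = 23^(-1) mod 120 = 47.
  Verify: 23 * 47 = 1081 = 1 (mod 120).
Step 4: C = 24^23 mod 143 = 19.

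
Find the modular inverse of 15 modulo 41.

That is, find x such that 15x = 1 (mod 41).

Step 1: We need x such that 15 * x = 1 (mod 41).
Step 2: Using the extended Euclidean algorithm or trial:
  15 * 11 = 165 = 4 * 41 + 1.
Step 3: Since 165 mod 41 = 1, the inverse is x = 11.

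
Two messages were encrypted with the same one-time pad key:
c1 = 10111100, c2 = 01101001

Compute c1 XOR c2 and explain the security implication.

Step 1: c1 XOR c2 = (m1 XOR k) XOR (m2 XOR k).
Step 2: By XOR associativity/commutativity: = m1 XOR m2 XOR k XOR k = m1 XOR m2.
Step 3: 10111100 XOR 01101001 = 11010101 = 213.
Step 4: The key cancels out! An attacker learns m1 XOR m2 = 213, revealing the relationship between plaintexts.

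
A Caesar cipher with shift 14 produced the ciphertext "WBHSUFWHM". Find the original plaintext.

Step 1: Reverse the shift by subtracting 14 from each letter position.
  W (position 22) -> position (22-14) mod 26 = 8 -> I
  B (position 1) -> position (1-14) mod 26 = 13 -> N
  H (position 7) -> position (7-14) mod 26 = 19 -> T
  S (position 18) -> position (18-14) mod 26 = 4 -> E
  U (position 20) -> position (20-14) mod 26 = 6 -> G
  F (position 5) -> position (5-14) mod 26 = 17 -> R
  W (position 22) -> position (22-14) mod 26 = 8 -> I
  H (position 7) -> position (7-14) mod 26 = 19 -> T
  M (position 12) -> position (12-14) mod 26 = 24 -> Y
Decrypted message: INTEGRITY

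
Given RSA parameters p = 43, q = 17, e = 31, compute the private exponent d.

Step 1: n = 43 * 17 = 731.
Step 2: phi(n) = 42 * 16 = 672.
Step 3: Find d such that 31 * d = 1 (mod 672).
Step 4: d = 31^(-1) mod 672 = 607.
Verification: 31 * 607 = 18817 = 28 * 672 + 1.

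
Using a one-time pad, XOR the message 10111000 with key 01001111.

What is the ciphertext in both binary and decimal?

Step 1: Write out the XOR operation bit by bit:
  Message: 10111000
  Key:     01001111
  XOR:     11110111
Step 2: Convert to decimal: 11110111 = 247.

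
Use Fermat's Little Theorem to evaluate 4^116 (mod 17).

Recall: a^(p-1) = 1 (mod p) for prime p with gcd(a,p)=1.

Step 1: Since 17 is prime, by Fermat's Little Theorem: 4^16 = 1 (mod 17).
Step 2: Reduce exponent: 116 mod 16 = 4.
Step 3: So 4^116 = 4^4 (mod 17).
Step 4: 4^4 mod 17 = 1.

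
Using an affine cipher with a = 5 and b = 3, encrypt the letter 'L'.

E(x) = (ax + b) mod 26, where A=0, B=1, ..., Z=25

Step 1: Convert 'L' to number: x = 11.
Step 2: E(11) = (5 * 11 + 3) mod 26 = 58 mod 26 = 6.
Step 3: Convert 6 back to letter: G.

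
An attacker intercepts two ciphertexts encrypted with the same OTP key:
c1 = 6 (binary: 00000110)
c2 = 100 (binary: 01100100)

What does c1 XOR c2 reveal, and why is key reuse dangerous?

Step 1: c1 XOR c2 = (m1 XOR k) XOR (m2 XOR k).
Step 2: By XOR associativity/commutativity: = m1 XOR m2 XOR k XOR k = m1 XOR m2.
Step 3: 00000110 XOR 01100100 = 01100010 = 98.
Step 4: The key cancels out! An attacker learns m1 XOR m2 = 98, revealing the relationship between plaintexts.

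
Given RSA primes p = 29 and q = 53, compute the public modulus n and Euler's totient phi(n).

Step 1: n = p * q = 29 * 53 = 1537.
Step 2: phi(n) = (p-1)(q-1) = 28 * 52 = 1456.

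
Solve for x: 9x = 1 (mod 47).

Step 1: We need x such that 9 * x = 1 (mod 47).
Step 2: Using the extended Euclidean algorithm or trial:
  9 * 21 = 189 = 4 * 47 + 1.
Step 3: Since 189 mod 47 = 1, the inverse is x = 21.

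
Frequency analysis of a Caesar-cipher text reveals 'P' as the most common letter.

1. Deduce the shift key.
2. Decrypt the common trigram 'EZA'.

Step 1: In English, 'E' is the most frequent letter (12.7%).
Step 2: The most frequent ciphertext letter is 'P' (position 15).
Step 3: Shift = (15 - 4) mod 26 = 11.
Step 4: Decrypt 'EZA' by shifting back 11:
  E -> T
  Z -> O
  A -> P
Step 5: 'EZA' decrypts to 'TOP'.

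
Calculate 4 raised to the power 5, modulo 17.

Step 1: Compute 4^5 mod 17 step by step, reducing modulo 17 at each step.
  4^1 mod 17 = 4
  4^2 mod 17 = (4 * 4) mod 17 = 16
  4^3 mod 17 = (16 * 4) mod 17 = 13
  4^4 mod 17 = (13 * 4) mod 17 = 1
  4^5 mod 17 = (1 * 4) mod 17 = 4
Step 2: Result = 4.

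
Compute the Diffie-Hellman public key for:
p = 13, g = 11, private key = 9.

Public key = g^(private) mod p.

Step 1: A = g^a mod p = 11^9 mod 13.
  11^1 mod 13 = 11
  11^2 mod 13 = (11 * 11) mod 13 = 4
  11^3 mod 13 = (4 * 11) mod 13 = 5
  11^4 mod 13 = (5 * 11) mod 13 = 3
  11^5 mod 13 = (3 * 11) mod 13 = 7
  11^6 mod 13 = (7 * 11) mod 13 = 12
  11^7 mod 13 = (12 * 11) mod 13 = 2
  11^8 mod 13 = (2 * 11) mod 13 = 9
  11^9 mod 13 = (9 * 11) mod 13 = 8
Result: A = 8.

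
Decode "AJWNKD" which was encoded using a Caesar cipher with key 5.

Step 1: Reverse the shift by subtracting 5 from each letter position.
  A (position 0) -> position (0-5) mod 26 = 21 -> V
  J (position 9) -> position (9-5) mod 26 = 4 -> E
  W (position 22) -> position (22-5) mod 26 = 17 -> R
  N (position 13) -> position (13-5) mod 26 = 8 -> I
  K (position 10) -> position (10-5) mod 26 = 5 -> F
  D (position 3) -> position (3-5) mod 26 = 24 -> Y
Decrypted message: VERIFY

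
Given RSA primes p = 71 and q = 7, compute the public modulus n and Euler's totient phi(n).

Step 1: n = p * q = 71 * 7 = 497.
Step 2: phi(n) = (p-1)(q-1) = 70 * 6 = 420.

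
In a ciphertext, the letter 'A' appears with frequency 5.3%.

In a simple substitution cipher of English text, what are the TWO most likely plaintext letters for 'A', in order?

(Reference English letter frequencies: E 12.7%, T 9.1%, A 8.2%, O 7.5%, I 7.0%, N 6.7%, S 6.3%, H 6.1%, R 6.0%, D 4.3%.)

Step 1: Observed frequency of 'A' is 5.3%.
Step 2: Compute distances to each reference frequency and sort:
  R (6.0%): difference = 0.7% <-- BEST
  H (6.1%): difference = 0.8% <-- RUNNER-UP
  S (6.3%): difference = 1.0%
  D (4.3%): difference = 1.0%
  N (6.7%): difference = 1.4%
Step 3: Most likely is 'R' (6.0%, diff 0.7%); second most likely is 'H' (6.1%, diff 0.8%).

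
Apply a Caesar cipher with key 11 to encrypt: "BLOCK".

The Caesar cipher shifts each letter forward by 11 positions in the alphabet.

Step 1: For each letter, shift forward by 11 positions (mod 26).
  B (position 1) -> position (1+11) mod 26 = 12 -> M
  L (position 11) -> position (11+11) mod 26 = 22 -> W
  O (position 14) -> position (14+11) mod 26 = 25 -> Z
  C (position 2) -> position (2+11) mod 26 = 13 -> N
  K (position 10) -> position (10+11) mod 26 = 21 -> V
Result: MWZNV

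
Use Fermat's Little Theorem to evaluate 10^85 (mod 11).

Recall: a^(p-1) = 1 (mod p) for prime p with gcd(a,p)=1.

Step 1: Since 11 is prime, by Fermat's Little Theorem: 10^10 = 1 (mod 11).
Step 2: Reduce exponent: 85 mod 10 = 5.
Step 3: So 10^85 = 10^5 (mod 11).
Step 4: 10^5 mod 11 = 10.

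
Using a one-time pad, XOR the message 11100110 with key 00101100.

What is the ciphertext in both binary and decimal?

Step 1: Write out the XOR operation bit by bit:
  Message: 11100110
  Key:     00101100
  XOR:     11001010
Step 2: Convert to decimal: 11001010 = 202.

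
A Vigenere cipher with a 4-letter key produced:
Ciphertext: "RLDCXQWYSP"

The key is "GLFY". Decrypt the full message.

Step 1: Key 'GLFY' has length 4. Extended key: GLFYGLFYGL
Step 2: Decrypt each position:
  R(17) - G(6) = 11 = L
  L(11) - L(11) = 0 = A
  D(3) - F(5) = 24 = Y
  C(2) - Y(24) = 4 = E
  X(23) - G(6) = 17 = R
  Q(16) - L(11) = 5 = F
  W(22) - F(5) = 17 = R
  Y(24) - Y(24) = 0 = A
  S(18) - G(6) = 12 = M
  P(15) - L(11) = 4 = E
Plaintext: LAYERFRAME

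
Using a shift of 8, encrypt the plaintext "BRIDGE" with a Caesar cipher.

Step 1: For each letter, shift forward by 8 positions (mod 26).
  B (position 1) -> position (1+8) mod 26 = 9 -> J
  R (position 17) -> position (17+8) mod 26 = 25 -> Z
  I (position 8) -> position (8+8) mod 26 = 16 -> Q
  D (position 3) -> position (3+8) mod 26 = 11 -> L
  G (position 6) -> position (6+8) mod 26 = 14 -> O
  E (position 4) -> position (4+8) mod 26 = 12 -> M
Result: JZQLOM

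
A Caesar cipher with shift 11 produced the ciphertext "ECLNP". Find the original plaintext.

Step 1: Reverse the shift by subtracting 11 from each letter position.
  E (position 4) -> position (4-11) mod 26 = 19 -> T
  C (position 2) -> position (2-11) mod 26 = 17 -> R
  L (position 11) -> position (11-11) mod 26 = 0 -> A
  N (position 13) -> position (13-11) mod 26 = 2 -> C
  P (position 15) -> position (15-11) mod 26 = 4 -> E
Decrypted message: TRACE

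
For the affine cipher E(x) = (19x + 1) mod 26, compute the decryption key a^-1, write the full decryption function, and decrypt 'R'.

Step 1: Find a^-1, the modular inverse of 19 mod 26.
Step 2: We need 19 * a^-1 = 1 (mod 26).
Step 3: 19 * 11 = 209 = 8 * 26 + 1, so a^-1 = 11.
Step 4: D(y) = 11(y - 1) mod 26.
Step 5: Apply to 'R' (y = 17): D(17) = 11 * (17 - 1) mod 26 = 11 * 16 mod 26 = 20 -> 'U'.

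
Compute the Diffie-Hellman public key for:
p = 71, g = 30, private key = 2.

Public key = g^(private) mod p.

Step 1: A = g^a mod p = 30^2 mod 71.
  30^1 mod 71 = 30
  30^2 mod 71 = (30 * 30) mod 71 = 48
Result: A = 48.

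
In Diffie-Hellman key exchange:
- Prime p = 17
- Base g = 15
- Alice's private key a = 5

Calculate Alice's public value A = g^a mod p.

Step 1: A = g^a mod p = 15^5 mod 17.
  15^1 mod 17 = 15
  15^2 mod 17 = (15 * 15) mod 17 = 4
  15^3 mod 17 = (4 * 15) mod 17 = 9
  15^4 mod 17 = (9 * 15) mod 17 = 16
  15^5 mod 17 = (16 * 15) mod 17 = 2
Result: A = 2.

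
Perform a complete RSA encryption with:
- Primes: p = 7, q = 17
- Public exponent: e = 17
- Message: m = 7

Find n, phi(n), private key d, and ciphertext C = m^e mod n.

Step 1: n = 7 * 17 = 119.
Step 2: phi(n) = (7-1)(17-1) = 6 * 16 = 96.
Step 3: Find d = 17^(-1) mod 96 = 17.
  Verify: 17 * 17 = 289 = 1 (mod 96).
Step 4: C = 7^17 mod 119 = 7.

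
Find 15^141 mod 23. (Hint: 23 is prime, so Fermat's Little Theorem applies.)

Step 1: Since 23 is prime, by Fermat's Little Theorem: 15^22 = 1 (mod 23).
Step 2: Reduce exponent: 141 mod 22 = 9.
Step 3: So 15^141 = 15^9 (mod 23).
Step 4: 15^9 mod 23 = 14.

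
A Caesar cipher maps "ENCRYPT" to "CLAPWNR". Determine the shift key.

Step 1: Compare first letters: E (position 4) -> C (position 2).
Step 2: Shift = (2 - 4) mod 26 = 24.
The shift value is 24.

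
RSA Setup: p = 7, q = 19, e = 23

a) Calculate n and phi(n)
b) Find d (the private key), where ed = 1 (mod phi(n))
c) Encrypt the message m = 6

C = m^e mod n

Step 1: n = 7 * 19 = 133.
Step 2: phi(n) = (7-1)(19-1) = 6 * 18 = 108.
Step 3: Find d = 23^(-1) mod 108 = 47.
  Verify: 23 * 47 = 1081 = 1 (mod 108).
Step 4: C = 6^23 mod 133 = 62.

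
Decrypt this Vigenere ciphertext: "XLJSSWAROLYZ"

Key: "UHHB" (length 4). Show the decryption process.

Step 1: Key 'UHHB' has length 4. Extended key: UHHBUHHBUHHB
Step 2: Decrypt each position:
  X(23) - U(20) = 3 = D
  L(11) - H(7) = 4 = E
  J(9) - H(7) = 2 = C
  S(18) - B(1) = 17 = R
  S(18) - U(20) = 24 = Y
  W(22) - H(7) = 15 = P
  A(0) - H(7) = 19 = T
  R(17) - B(1) = 16 = Q
  O(14) - U(20) = 20 = U
  L(11) - H(7) = 4 = E
  Y(24) - H(7) = 17 = R
  Z(25) - B(1) = 24 = Y
Plaintext: DECRYPTQUERY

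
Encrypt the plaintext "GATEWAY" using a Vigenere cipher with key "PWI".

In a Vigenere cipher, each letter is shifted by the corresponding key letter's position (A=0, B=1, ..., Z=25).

Step 1: Repeat key to match plaintext length:
  Plaintext: GATEWAY
  Key:       PWIPWIP
Step 2: Encrypt each letter:
  G(6) + P(15) = (6+15) mod 26 = 21 = V
  A(0) + W(22) = (0+22) mod 26 = 22 = W
  T(19) + I(8) = (19+8) mod 26 = 1 = B
  E(4) + P(15) = (4+15) mod 26 = 19 = T
  W(22) + W(22) = (22+22) mod 26 = 18 = S
  A(0) + I(8) = (0+8) mod 26 = 8 = I
  Y(24) + P(15) = (24+15) mod 26 = 13 = N
Ciphertext: VWBTSIN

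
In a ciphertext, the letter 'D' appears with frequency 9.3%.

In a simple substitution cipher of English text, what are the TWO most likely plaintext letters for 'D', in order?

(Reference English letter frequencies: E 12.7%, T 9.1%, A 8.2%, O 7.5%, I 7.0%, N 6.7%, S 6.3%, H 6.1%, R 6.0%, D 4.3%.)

Step 1: Observed frequency of 'D' is 9.3%.
Step 2: Compute distances to each reference frequency and sort:
  T (9.1%): difference = 0.2% <-- BEST
  A (8.2%): difference = 1.1% <-- RUNNER-UP
  O (7.5%): difference = 1.8%
  I (7.0%): difference = 2.3%
  N (6.7%): difference = 2.6%
Step 3: Most likely is 'T' (9.1%, diff 0.2%); second most likely is 'A' (8.2%, diff 1.1%).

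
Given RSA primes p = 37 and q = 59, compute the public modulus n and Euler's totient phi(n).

Step 1: n = p * q = 37 * 59 = 2183.
Step 2: phi(n) = (p-1)(q-1) = 36 * 58 = 2088.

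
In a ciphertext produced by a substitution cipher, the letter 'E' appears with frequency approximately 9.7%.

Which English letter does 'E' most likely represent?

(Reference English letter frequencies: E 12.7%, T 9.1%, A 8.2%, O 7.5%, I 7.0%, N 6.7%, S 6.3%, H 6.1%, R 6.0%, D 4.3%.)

Step 1: The observed frequency is 9.7%.
Step 2: Compare with English frequencies:
  E: 12.7% (difference: 3.0%)
  T: 9.1% (difference: 0.6%) <-- closest
  A: 8.2% (difference: 1.5%)
  O: 7.5% (difference: 2.2%)
  I: 7.0% (difference: 2.7%)
  N: 6.7% (difference: 3.0%)
  S: 6.3% (difference: 3.4%)
  H: 6.1% (difference: 3.6%)
  R: 6.0% (difference: 3.7%)
  D: 4.3% (difference: 5.4%)
Step 3: 'E' most likely represents 'T' (frequency 9.1%).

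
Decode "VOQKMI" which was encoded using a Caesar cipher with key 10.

Step 1: Reverse the shift by subtracting 10 from each letter position.
  V (position 21) -> position (21-10) mod 26 = 11 -> L
  O (position 14) -> position (14-10) mod 26 = 4 -> E
  Q (position 16) -> position (16-10) mod 26 = 6 -> G
  K (position 10) -> position (10-10) mod 26 = 0 -> A
  M (position 12) -> position (12-10) mod 26 = 2 -> C
  I (position 8) -> position (8-10) mod 26 = 24 -> Y
Decrypted message: LEGACY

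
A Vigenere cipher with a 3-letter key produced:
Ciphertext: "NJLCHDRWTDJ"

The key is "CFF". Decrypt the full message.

Step 1: Key 'CFF' has length 3. Extended key: CFFCFFCFFCF
Step 2: Decrypt each position:
  N(13) - C(2) = 11 = L
  J(9) - F(5) = 4 = E
  L(11) - F(5) = 6 = G
  C(2) - C(2) = 0 = A
  H(7) - F(5) = 2 = C
  D(3) - F(5) = 24 = Y
  R(17) - C(2) = 15 = P
  W(22) - F(5) = 17 = R
  T(19) - F(5) = 14 = O
  D(3) - C(2) = 1 = B
  J(9) - F(5) = 4 = E
Plaintext: LEGACYPROBE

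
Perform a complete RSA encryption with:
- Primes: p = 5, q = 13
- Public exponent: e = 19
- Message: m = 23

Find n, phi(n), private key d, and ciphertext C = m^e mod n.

Step 1: n = 5 * 13 = 65.
Step 2: phi(n) = (5-1)(13-1) = 4 * 12 = 48.
Step 3: Find d = 19^(-1) mod 48 = 43.
  Verify: 19 * 43 = 817 = 1 (mod 48).
Step 4: C = 23^19 mod 65 = 62.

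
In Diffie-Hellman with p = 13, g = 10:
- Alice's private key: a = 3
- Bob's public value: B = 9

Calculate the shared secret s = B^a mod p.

Step 1: s = B^a mod p = 9^3 mod 13.
  9^1 mod 13 = 9
  9^2 mod 13 = (9 * 9) mod 13 = 3
  9^3 mod 13 = (3 * 9) mod 13 = 1
Result: shared secret = 1.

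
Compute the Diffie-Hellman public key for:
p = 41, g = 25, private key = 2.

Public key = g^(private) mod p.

Step 1: A = g^a mod p = 25^2 mod 41.
  25^1 mod 41 = 25
  25^2 mod 41 = (25 * 25) mod 41 = 10
Result: A = 10.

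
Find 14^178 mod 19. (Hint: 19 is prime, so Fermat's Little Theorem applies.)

Step 1: Since 19 is prime, by Fermat's Little Theorem: 14^18 = 1 (mod 19).
Step 2: Reduce exponent: 178 mod 18 = 16.
Step 3: So 14^178 = 14^16 (mod 19).
Step 4: 14^16 mod 19 = 16.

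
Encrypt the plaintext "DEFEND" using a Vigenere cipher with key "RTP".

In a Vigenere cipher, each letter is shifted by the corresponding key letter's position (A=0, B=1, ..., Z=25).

Step 1: Repeat key to match plaintext length:
  Plaintext: DEFEND
  Key:       RTPRTP
Step 2: Encrypt each letter:
  D(3) + R(17) = (3+17) mod 26 = 20 = U
  E(4) + T(19) = (4+19) mod 26 = 23 = X
  F(5) + P(15) = (5+15) mod 26 = 20 = U
  E(4) + R(17) = (4+17) mod 26 = 21 = V
  N(13) + T(19) = (13+19) mod 26 = 6 = G
  D(3) + P(15) = (3+15) mod 26 = 18 = S
Ciphertext: UXUVGS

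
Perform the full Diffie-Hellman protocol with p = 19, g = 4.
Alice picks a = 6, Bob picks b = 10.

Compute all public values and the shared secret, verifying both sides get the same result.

Step 1: A = g^a mod p = 4^6 mod 19 = 11.
Step 2: B = g^b mod p = 4^10 mod 19 = 4.
Step 3: Alice computes s = B^a mod p = 4^6 mod 19 = 11.
Step 4: Bob computes s = A^b mod p = 11^10 mod 19 = 11.
Both sides agree: shared secret = 11.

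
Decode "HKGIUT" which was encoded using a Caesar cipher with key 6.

Step 1: Reverse the shift by subtracting 6 from each letter position.
  H (position 7) -> position (7-6) mod 26 = 1 -> B
  K (position 10) -> position (10-6) mod 26 = 4 -> E
  G (position 6) -> position (6-6) mod 26 = 0 -> A
  I (position 8) -> position (8-6) mod 26 = 2 -> C
  U (position 20) -> position (20-6) mod 26 = 14 -> O
  T (position 19) -> position (19-6) mod 26 = 13 -> N
Decrypted message: BEACON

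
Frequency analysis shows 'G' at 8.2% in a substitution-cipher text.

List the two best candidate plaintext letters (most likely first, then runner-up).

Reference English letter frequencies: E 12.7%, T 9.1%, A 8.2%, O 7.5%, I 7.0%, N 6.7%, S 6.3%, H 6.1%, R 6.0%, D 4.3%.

Step 1: Observed frequency of 'G' is 8.2%.
Step 2: Compute distances to each reference frequency and sort:
  A (8.2%): difference = 0.0% <-- BEST
  O (7.5%): difference = 0.7% <-- RUNNER-UP
  T (9.1%): difference = 0.9%
  I (7.0%): difference = 1.2%
  N (6.7%): difference = 1.5%
Step 3: Most likely is 'A' (8.2%, diff 0.0%); second most likely is 'O' (7.5%, diff 0.7%).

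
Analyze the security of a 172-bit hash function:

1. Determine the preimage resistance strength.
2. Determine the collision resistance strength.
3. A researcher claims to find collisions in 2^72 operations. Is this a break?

Step 1: Preimage resistance requires brute-force of 2^172 operations.
Step 2: Collision resistance (birthday bound) = 2^(172/2) = 2^86.
Step 3: The claimed attack costs 2^72 operations.
Step 4: Since 2^72 < 2^86, the claimed attack beats the generic birthday bound, so collision resistance is broken.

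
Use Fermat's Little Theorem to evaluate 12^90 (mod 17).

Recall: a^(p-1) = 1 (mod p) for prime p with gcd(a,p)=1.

Step 1: Since 17 is prime, by Fermat's Little Theorem: 12^16 = 1 (mod 17).
Step 2: Reduce exponent: 90 mod 16 = 10.
Step 3: So 12^90 = 12^10 (mod 17).
Step 4: 12^10 mod 17 = 9.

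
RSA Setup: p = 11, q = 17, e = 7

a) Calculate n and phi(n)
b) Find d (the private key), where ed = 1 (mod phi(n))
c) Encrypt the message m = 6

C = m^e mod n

Step 1: n = 11 * 17 = 187.
Step 2: phi(n) = (11-1)(17-1) = 10 * 16 = 160.
Step 3: Find d = 7^(-1) mod 160 = 23.
  Verify: 7 * 23 = 161 = 1 (mod 160).
Step 4: C = 6^7 mod 187 = 184.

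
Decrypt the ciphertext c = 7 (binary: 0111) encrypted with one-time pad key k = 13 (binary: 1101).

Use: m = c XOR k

Step 1: XOR ciphertext with key:
  Ciphertext: 0111
  Key:        1101
  XOR:        1010
Step 2: Plaintext = 1010 = 10 in decimal.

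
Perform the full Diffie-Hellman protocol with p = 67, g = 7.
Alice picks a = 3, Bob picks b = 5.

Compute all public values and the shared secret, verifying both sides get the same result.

Step 1: A = g^a mod p = 7^3 mod 67 = 8.
Step 2: B = g^b mod p = 7^5 mod 67 = 57.
Step 3: Alice computes s = B^a mod p = 57^3 mod 67 = 5.
Step 4: Bob computes s = A^b mod p = 8^5 mod 67 = 5.
Both sides agree: shared secret = 5.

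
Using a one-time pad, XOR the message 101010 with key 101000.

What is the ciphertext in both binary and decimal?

Step 1: Write out the XOR operation bit by bit:
  Message: 101010
  Key:     101000
  XOR:     000010
Step 2: Convert to decimal: 000010 = 2.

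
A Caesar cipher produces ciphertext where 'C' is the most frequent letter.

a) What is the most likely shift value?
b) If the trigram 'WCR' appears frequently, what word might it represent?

Step 1: In English, 'E' is the most frequent letter (12.7%).
Step 2: The most frequent ciphertext letter is 'C' (position 2).
Step 3: Shift = (2 - 4) mod 26 = 24.
Step 4: Decrypt 'WCR' by shifting back 24:
  W -> Y
  C -> E
  R -> T
Step 5: 'WCR' decrypts to 'YET'.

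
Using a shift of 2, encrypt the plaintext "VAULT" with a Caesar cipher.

Step 1: For each letter, shift forward by 2 positions (mod 26).
  V (position 21) -> position (21+2) mod 26 = 23 -> X
  A (position 0) -> position (0+2) mod 26 = 2 -> C
  U (position 20) -> position (20+2) mod 26 = 22 -> W
  L (position 11) -> position (11+2) mod 26 = 13 -> N
  T (position 19) -> position (19+2) mod 26 = 21 -> V
Result: XCWNV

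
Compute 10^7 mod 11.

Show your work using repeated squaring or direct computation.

Step 1: Compute 10^7 mod 11 step by step, reducing modulo 11 at each step.
  10^1 mod 11 = 10
  10^2 mod 11 = (10 * 10) mod 11 = 1
  10^3 mod 11 = (1 * 10) mod 11 = 10
  10^4 mod 11 = (10 * 10) mod 11 = 1
  10^5 mod 11 = (1 * 10) mod 11 = 10
  10^6 mod 11 = (10 * 10) mod 11 = 1
  10^7 mod 11 = (1 * 10) mod 11 = 10
Step 2: Result = 10.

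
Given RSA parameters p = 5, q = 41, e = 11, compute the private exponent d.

Step 1: n = 5 * 41 = 205.
Step 2: phi(n) = 4 * 40 = 160.
Step 3: Find d such that 11 * d = 1 (mod 160).
Step 4: d = 11^(-1) mod 160 = 131.
Verification: 11 * 131 = 1441 = 9 * 160 + 1.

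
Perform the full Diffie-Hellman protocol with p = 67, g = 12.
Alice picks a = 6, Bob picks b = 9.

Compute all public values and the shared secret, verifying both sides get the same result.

Step 1: A = g^a mod p = 12^6 mod 67 = 62.
Step 2: B = g^b mod p = 12^9 mod 67 = 3.
Step 3: Alice computes s = B^a mod p = 3^6 mod 67 = 59.
Step 4: Bob computes s = A^b mod p = 62^9 mod 67 = 59.
Both sides agree: shared secret = 59.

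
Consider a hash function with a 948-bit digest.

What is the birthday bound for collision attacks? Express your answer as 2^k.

Step 1: The birthday paradox gives collision probability ~50% after sqrt(2^n) = 2^(n/2) hashes.
Step 2: For 948-bit output: 2^(948/2) = 2^474.
Step 3: Approximately 2^474 hash computations needed.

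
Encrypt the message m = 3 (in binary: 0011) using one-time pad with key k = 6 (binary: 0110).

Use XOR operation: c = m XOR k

Step 1: Write out the XOR operation bit by bit:
  Message: 0011
  Key:     0110
  XOR:     0101
Step 2: Convert to decimal: 0101 = 5.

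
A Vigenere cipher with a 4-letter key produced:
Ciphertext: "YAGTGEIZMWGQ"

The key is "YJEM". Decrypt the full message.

Step 1: Key 'YJEM' has length 4. Extended key: YJEMYJEMYJEM
Step 2: Decrypt each position:
  Y(24) - Y(24) = 0 = A
  A(0) - J(9) = 17 = R
  G(6) - E(4) = 2 = C
  T(19) - M(12) = 7 = H
  G(6) - Y(24) = 8 = I
  E(4) - J(9) = 21 = V
  I(8) - E(4) = 4 = E
  Z(25) - M(12) = 13 = N
  M(12) - Y(24) = 14 = O
  W(22) - J(9) = 13 = N
  G(6) - E(4) = 2 = C
  Q(16) - M(12) = 4 = E
Plaintext: ARCHIVENONCE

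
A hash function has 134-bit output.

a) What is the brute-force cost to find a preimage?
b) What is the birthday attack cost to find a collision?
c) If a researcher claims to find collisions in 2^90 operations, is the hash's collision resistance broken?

Step 1: Preimage resistance requires brute-force of 2^134 operations.
Step 2: Collision resistance (birthday bound) = 2^(134/2) = 2^67.
Step 3: The claimed attack costs 2^90 operations.
Step 4: Since 2^90 >= 2^67, the claimed attack is no faster than the generic birthday attack, so this does not break collision resistance.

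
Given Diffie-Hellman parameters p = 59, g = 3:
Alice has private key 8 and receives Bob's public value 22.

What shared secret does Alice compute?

Step 1: s = B^a mod p = 22^8 mod 59.
  22^1 mod 59 = 22
  22^2 mod 59 = (22 * 22) mod 59 = 12
  22^3 mod 59 = (12 * 22) mod 59 = 28
  22^4 mod 59 = (28 * 22) mod 59 = 26
  22^5 mod 59 = (26 * 22) mod 59 = 41
  22^6 mod 59 = (41 * 22) mod 59 = 17
  22^7 mod 59 = (17 * 22) mod 59 = 20
  22^8 mod 59 = (20 * 22) mod 59 = 27
Result: shared secret = 27.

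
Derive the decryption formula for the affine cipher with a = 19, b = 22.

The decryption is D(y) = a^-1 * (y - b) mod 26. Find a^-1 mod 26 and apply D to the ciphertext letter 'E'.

Step 1: Find a^-1, the modular inverse of 19 mod 26.
Step 2: We need 19 * a^-1 = 1 (mod 26).
Step 3: 19 * 11 = 209 = 8 * 26 + 1, so a^-1 = 11.
Step 4: D(y) = 11(y - 22) mod 26.
Step 5: Apply to 'E' (y = 4): D(4) = 11 * (4 - 22) mod 26 = 11 * -18 mod 26 = 10 -> 'K'.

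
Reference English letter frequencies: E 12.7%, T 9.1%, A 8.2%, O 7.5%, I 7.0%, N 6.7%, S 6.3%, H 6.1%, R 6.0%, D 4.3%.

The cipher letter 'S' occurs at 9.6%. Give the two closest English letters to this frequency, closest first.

Step 1: Observed frequency of 'S' is 9.6%.
Step 2: Compute distances to each reference frequency and sort:
  T (9.1%): difference = 0.5% <-- BEST
  A (8.2%): difference = 1.4% <-- RUNNER-UP
  O (7.5%): difference = 2.1%
  I (7.0%): difference = 2.6%
  N (6.7%): difference = 2.9%
Step 3: Most likely is 'T' (9.1%, diff 0.5%); second most likely is 'A' (8.2%, diff 1.4%).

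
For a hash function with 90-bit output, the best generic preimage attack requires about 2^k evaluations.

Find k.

Step 1: The hash has a 90-bit output.
Step 2: Preimage resistance means: given a digest h(x), it should be infeasible to find any input that hashes to it.
With a 90-bit output there are 2^90 possible digests, so a generic brute-force preimage search costs about 2^90 evaluations.
Step 3: Security level = 90 bits.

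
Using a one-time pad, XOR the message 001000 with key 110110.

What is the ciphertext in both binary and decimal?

Step 1: Write out the XOR operation bit by bit:
  Message: 001000
  Key:     110110
  XOR:     111110
Step 2: Convert to decimal: 111110 = 62.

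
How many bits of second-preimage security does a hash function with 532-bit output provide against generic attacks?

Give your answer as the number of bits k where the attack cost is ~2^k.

Step 1: The hash has a 532-bit output.
Step 2: Second-preimage resistance means: given a specific input x, it should be infeasible to find a different y with h(y) = h(x).
With a 532-bit output, a generic search for a second preimage costs about 2^532 evaluations (each trial matches the fixed target with probability 2^-532).
Step 3: Security level = 532 bits.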